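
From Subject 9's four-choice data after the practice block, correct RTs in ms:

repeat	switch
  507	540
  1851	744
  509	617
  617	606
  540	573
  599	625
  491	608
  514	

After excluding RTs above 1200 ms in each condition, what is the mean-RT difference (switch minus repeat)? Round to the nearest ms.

77 ms

repeat: exclude 1851
M(repeat) = 3777/7 = 539.571
M(switch) = 4313/7 = 616.143
Difference = 616.143 − 539.571 = 76.571 ms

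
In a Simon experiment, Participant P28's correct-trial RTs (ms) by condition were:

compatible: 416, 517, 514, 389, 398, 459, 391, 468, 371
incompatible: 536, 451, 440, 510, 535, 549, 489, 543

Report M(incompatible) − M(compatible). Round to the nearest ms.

M(compatible) = 3923/9 = 435.889
M(incompatible) = 4053/8 = 506.625
Difference = 506.625 − 435.889 = 70.736 ms

71 ms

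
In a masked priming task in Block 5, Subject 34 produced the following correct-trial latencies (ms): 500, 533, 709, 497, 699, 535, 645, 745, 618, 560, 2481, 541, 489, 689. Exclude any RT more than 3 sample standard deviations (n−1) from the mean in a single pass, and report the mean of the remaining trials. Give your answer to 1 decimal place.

596.9 ms

n = 14, ΣRT = 10241, M = 731.500
Σ(x−M)² = 3395771.50; s = √(3395771.50/13) = 511.090
Cutoffs: 731.500 ± 3·511.090 → [-801.8, 2264.8]
Outside: 2481 → excluded.
Retained (n=13): Σ = 7760, mean = 7760/13 = 596.923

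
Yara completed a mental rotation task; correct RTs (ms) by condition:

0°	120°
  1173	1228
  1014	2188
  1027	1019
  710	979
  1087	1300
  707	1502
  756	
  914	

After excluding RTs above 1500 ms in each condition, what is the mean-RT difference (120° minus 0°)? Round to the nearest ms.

120°: exclude 2188, 1502
M(0°) = 7388/8 = 923.500
M(120°) = 4526/4 = 1131.500
Difference = 1131.500 − 923.500 = 208.000 ms

208 ms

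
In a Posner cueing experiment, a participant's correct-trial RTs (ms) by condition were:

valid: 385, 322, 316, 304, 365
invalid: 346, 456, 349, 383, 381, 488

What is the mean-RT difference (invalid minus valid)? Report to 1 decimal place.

62.1 ms

M(valid) = 1692/5 = 338.400
M(invalid) = 2403/6 = 400.500
Difference = 400.500 − 338.400 = 62.100 ms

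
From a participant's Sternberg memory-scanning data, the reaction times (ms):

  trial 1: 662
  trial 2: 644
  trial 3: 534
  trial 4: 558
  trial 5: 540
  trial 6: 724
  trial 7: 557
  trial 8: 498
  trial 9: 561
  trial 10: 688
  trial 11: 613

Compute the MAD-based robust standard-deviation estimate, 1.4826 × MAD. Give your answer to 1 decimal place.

Sorted: 498, 534, 540, 557, 558, 561, 613, 644, 662, 688, 724 → median = 561
|x − 561| sorted: 0, 3, 4, 21, 27, 52, 63, 83, 101, 127, 163 → MAD = 52
Robust SD ≈ 1.4826 × 52 = 77.095

77.1 ms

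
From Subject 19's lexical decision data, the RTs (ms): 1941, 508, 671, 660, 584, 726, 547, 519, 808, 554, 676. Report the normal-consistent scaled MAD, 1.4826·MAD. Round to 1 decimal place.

157.2 ms

Sorted: 508, 519, 547, 554, 584, 660, 671, 676, 726, 808, 1941 → median = 660
|x − 660| sorted: 0, 11, 16, 66, 76, 106, 113, 141, 148, 152, 1281 → MAD = 106
Robust SD ≈ 1.4826 × 106 = 157.156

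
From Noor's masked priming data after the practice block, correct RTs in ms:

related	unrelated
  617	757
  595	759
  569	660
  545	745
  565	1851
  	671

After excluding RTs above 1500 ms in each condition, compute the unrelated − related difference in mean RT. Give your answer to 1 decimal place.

140.2 ms

unrelated: exclude 1851
M(related) = 2891/5 = 578.200
M(unrelated) = 3592/5 = 718.400
Difference = 718.400 − 578.200 = 140.200 ms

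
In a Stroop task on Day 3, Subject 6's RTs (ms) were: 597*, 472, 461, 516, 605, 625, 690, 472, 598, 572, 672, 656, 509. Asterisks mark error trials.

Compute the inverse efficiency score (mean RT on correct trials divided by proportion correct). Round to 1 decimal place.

618.2 ms

Correct trials (n=12): 472, 461, 516, 605, 625, 690, 472, 598, 572, 672, 656, 509
Mean correct RT = 6848/12 = 570.6667 ms
Proportion correct = 12/13
IES = 570.6667 / (12/13) = 618.222 ms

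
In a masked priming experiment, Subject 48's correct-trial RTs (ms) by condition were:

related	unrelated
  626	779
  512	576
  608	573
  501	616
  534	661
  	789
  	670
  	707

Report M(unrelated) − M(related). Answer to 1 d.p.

115.2 ms

M(related) = 2781/5 = 556.200
M(unrelated) = 5371/8 = 671.375
Difference = 671.375 − 556.200 = 115.175 ms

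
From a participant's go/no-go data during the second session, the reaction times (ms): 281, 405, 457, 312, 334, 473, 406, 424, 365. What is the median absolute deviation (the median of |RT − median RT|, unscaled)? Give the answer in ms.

52 ms

Sorted: 281, 312, 334, 365, 405, 406, 424, 457, 473 → median = 405
|x − 405|: 124, 0, 52, 93, 71, 68, 1, 19, 40
Sorted deviations: 0, 1, 19, 40, 52, 68, 71, 93, 124 → MAD = 52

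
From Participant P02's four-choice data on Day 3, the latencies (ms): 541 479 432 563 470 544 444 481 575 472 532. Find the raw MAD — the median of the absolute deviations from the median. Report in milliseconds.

Sorted: 432, 444, 470, 472, 479, 481, 532, 541, 544, 563, 575 → median = 481
|x − 481|: 60, 2, 49, 82, 11, 63, 37, 0, 94, 9, 51
Sorted deviations: 0, 2, 9, 11, 37, 49, 51, 60, 63, 82, 94 → MAD = 49

49 ms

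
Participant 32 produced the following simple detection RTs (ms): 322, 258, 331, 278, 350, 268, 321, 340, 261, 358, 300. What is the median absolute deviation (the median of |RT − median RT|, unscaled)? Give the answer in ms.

Sorted: 258, 261, 268, 278, 300, 321, 322, 331, 340, 350, 358 → median = 321
|x − 321|: 1, 63, 10, 43, 29, 53, 0, 19, 60, 37, 21
Sorted deviations: 0, 1, 10, 19, 21, 29, 37, 43, 53, 60, 63 → MAD = 29

29 ms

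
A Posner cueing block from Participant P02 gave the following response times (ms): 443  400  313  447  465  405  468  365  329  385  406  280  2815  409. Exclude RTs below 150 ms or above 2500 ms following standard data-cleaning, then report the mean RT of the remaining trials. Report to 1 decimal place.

Excluded: 2815
Retained (n=13): Σ = 5115
Mean = 5115/13 = 393.4615

393.5 ms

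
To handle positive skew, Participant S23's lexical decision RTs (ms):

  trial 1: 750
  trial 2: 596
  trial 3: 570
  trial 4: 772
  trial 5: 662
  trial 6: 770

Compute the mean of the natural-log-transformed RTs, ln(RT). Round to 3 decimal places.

6.524

ln(RT): 6.6201, 6.3902, 6.3456, 6.6490, 6.4953, 6.6464
Σ ln(RT) = 39.1466
Mean = 39.1466/6 = 6.52443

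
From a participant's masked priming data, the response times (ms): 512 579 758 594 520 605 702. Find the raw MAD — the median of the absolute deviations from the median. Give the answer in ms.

74 ms

Sorted: 512, 520, 579, 594, 605, 702, 758 → median = 594
|x − 594|: 82, 15, 164, 0, 74, 11, 108
Sorted deviations: 0, 11, 15, 74, 82, 108, 164 → MAD = 74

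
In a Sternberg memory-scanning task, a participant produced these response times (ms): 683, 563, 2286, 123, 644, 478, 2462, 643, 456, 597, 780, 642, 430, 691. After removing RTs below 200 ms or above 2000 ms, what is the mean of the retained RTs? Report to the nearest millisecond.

601 ms

Excluded: 123, 2286, 2462
Retained (n=11): Σ = 6607
Mean = 6607/11 = 600.6364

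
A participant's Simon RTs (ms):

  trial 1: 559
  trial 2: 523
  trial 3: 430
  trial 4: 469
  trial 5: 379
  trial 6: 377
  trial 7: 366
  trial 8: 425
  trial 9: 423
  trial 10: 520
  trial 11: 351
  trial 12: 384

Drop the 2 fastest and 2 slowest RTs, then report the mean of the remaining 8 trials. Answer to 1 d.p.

Sorted: 351, 366, 377, 379, 384, 423, 425, 430, 469, 520, 523, 559
Drop lowest 2 (351, 366) and highest 2 (523, 559)
Remaining (n=8): Σ = 3407, mean = 3407/8 = 425.875

425.9 ms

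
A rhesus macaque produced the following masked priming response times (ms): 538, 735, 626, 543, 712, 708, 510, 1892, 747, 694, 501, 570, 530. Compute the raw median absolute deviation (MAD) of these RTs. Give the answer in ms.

Sorted: 501, 510, 530, 538, 543, 570, 626, 694, 708, 712, 735, 747, 1892 → median = 626
|x − 626|: 88, 109, 0, 83, 86, 82, 116, 1266, 121, 68, 125, 56, 96
Sorted deviations: 0, 56, 68, 82, 83, 86, 88, 96, 109, 116, 121, 125, 1266 → MAD = 88

88 ms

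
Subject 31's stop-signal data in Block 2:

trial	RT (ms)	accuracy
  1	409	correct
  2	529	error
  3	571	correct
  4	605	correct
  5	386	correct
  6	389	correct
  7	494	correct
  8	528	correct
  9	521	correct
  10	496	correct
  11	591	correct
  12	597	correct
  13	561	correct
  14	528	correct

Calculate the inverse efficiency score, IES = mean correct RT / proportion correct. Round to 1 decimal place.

553.0 ms

Correct trials (n=13): 409, 571, 605, 386, 389, 494, 528, 521, 496, 591, 597, 561, 528
Mean correct RT = 6676/13 = 513.5385 ms
Proportion correct = 13/14
IES = 513.5385 / (13/14) = 553.041 ms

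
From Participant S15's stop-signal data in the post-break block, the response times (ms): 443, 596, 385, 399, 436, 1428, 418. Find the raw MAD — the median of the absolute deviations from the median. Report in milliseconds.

Sorted: 385, 399, 418, 436, 443, 596, 1428 → median = 436
|x − 436|: 7, 160, 51, 37, 0, 992, 18
Sorted deviations: 0, 7, 18, 37, 51, 160, 992 → MAD = 37

37 ms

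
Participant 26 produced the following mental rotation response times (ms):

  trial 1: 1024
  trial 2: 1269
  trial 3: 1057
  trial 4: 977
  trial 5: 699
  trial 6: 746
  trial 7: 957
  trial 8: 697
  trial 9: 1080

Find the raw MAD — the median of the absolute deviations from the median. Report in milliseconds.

103 ms

Sorted: 697, 699, 746, 957, 977, 1024, 1057, 1080, 1269 → median = 977
|x − 977|: 47, 292, 80, 0, 278, 231, 20, 280, 103
Sorted deviations: 0, 20, 47, 80, 103, 231, 278, 280, 292 → MAD = 103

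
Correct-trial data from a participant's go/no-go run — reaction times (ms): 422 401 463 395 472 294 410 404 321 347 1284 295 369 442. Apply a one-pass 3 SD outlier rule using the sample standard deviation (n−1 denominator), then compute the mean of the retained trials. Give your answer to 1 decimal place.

387.3 ms

n = 14, ΣRT = 6319, M = 451.357
Σ(x−M)² = 788345.21; s = √(788345.21/13) = 246.256
Cutoffs: 451.357 ± 3·246.256 → [-287.4, 1190.1]
Outside: 1284 → excluded.
Retained (n=13): Σ = 5035, mean = 5035/13 = 387.308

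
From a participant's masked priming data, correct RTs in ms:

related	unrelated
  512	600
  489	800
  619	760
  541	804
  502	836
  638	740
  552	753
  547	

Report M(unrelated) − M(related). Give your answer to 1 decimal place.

M(related) = 4400/8 = 550.000
M(unrelated) = 5293/7 = 756.143
Difference = 756.143 − 550.000 = 206.143 ms

206.1 ms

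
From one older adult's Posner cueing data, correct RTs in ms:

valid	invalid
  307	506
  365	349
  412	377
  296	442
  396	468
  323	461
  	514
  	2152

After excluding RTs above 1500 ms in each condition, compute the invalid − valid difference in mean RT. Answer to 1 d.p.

invalid: exclude 2152
M(valid) = 2099/6 = 349.833
M(invalid) = 3117/7 = 445.286
Difference = 445.286 − 349.833 = 95.452 ms

95.5 ms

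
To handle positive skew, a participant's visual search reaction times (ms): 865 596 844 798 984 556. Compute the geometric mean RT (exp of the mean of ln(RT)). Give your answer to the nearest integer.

758 ms

ln(RT): 6.7627, 6.3902, 6.7382, 6.6821, 6.8916, 6.3208
Mean ln(RT) = 39.7856/6 = 6.63094
Geometric mean = exp(6.63094) = 758.19 ms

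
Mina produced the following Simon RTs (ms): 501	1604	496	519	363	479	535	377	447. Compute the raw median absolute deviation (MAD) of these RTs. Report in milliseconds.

39 ms

Sorted: 363, 377, 447, 479, 496, 501, 519, 535, 1604 → median = 496
|x − 496|: 5, 1108, 0, 23, 133, 17, 39, 119, 49
Sorted deviations: 0, 5, 17, 23, 39, 49, 119, 133, 1108 → MAD = 39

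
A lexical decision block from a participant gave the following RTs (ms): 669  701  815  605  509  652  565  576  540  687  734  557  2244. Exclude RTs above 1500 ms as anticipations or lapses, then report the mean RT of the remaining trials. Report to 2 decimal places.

634.17 ms

Excluded: 2244
Retained (n=12): Σ = 7610
Mean = 7610/12 = 634.1667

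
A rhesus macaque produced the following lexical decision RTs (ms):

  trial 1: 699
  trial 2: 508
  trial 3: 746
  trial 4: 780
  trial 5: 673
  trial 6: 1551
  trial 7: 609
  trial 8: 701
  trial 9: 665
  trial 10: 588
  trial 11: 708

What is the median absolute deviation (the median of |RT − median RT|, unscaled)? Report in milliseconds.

Sorted: 508, 588, 609, 665, 673, 699, 701, 708, 746, 780, 1551 → median = 699
|x − 699|: 0, 191, 47, 81, 26, 852, 90, 2, 34, 111, 9
Sorted deviations: 0, 2, 9, 26, 34, 47, 81, 90, 111, 191, 852 → MAD = 47

47 ms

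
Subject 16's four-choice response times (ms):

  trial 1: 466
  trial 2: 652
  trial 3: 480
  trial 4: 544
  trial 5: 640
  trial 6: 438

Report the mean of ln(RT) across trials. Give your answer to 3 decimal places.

6.273

ln(RT): 6.1442, 6.4800, 6.1738, 6.2989, 6.4615, 6.0822
Σ ln(RT) = 37.6407
Mean = 37.6407/6 = 6.27344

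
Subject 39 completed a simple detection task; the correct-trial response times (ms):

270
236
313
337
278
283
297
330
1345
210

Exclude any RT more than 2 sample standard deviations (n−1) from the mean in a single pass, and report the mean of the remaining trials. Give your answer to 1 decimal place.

n = 10, ΣRT = 3899, M = 389.900
Σ(x−M)² = 1027520.90; s = √(1027520.90/9) = 337.889
Cutoffs: 389.900 ± 2·337.889 → [-285.9, 1065.7]
Outside: 1345 → excluded.
Retained (n=9): Σ = 2554, mean = 2554/9 = 283.778

283.8 ms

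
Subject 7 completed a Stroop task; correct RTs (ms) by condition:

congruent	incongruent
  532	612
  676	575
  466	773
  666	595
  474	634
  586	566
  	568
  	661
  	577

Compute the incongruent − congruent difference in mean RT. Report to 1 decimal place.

M(congruent) = 3400/6 = 566.667
M(incongruent) = 5561/9 = 617.889
Difference = 617.889 − 566.667 = 51.222 ms

51.2 ms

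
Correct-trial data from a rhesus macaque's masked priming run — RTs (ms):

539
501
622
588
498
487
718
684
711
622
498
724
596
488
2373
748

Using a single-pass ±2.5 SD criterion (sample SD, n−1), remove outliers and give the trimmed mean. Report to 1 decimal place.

601.6 ms

n = 16, ΣRT = 11397, M = 712.312
Σ(x−M)² = 3073055.44; s = √(3073055.44/15) = 452.626
Cutoffs: 712.312 ± 2.5·452.626 → [-419.3, 1843.9]
Outside: 2373 → excluded.
Retained (n=15): Σ = 9024, mean = 9024/15 = 601.600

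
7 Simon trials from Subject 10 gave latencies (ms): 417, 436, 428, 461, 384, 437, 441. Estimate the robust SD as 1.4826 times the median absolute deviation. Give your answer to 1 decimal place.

Sorted: 384, 417, 428, 436, 437, 441, 461 → median = 436
|x − 436| sorted: 0, 1, 5, 8, 19, 25, 52 → MAD = 8
Robust SD ≈ 1.4826 × 8 = 11.861

11.9 ms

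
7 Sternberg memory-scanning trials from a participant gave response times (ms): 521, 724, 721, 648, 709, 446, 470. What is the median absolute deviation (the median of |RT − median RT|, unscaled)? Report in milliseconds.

Sorted: 446, 470, 521, 648, 709, 721, 724 → median = 648
|x − 648|: 127, 76, 73, 0, 61, 202, 178
Sorted deviations: 0, 61, 73, 76, 127, 178, 202 → MAD = 76

76 ms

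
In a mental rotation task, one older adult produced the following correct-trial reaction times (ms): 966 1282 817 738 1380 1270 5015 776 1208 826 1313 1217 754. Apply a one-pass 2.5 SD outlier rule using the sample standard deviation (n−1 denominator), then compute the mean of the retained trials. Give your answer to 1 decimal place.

1045.6 ms

n = 13, ΣRT = 17562, M = 1350.923
Σ(x−M)² = 15248716.92; s = √(15248716.92/12) = 1127.265
Cutoffs: 1350.923 ± 2.5·1127.265 → [-1467.2, 4169.1]
Outside: 5015 → excluded.
Retained (n=12): Σ = 12547, mean = 12547/12 = 1045.583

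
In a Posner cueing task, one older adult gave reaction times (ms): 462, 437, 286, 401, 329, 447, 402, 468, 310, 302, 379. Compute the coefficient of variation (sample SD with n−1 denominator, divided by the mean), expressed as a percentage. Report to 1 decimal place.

n = 11, Σ = 4223, M = 383.9091
Σ(x−M)² = 45384.909; s = √(45384.909/10) = 67.3683
CV = 67.3683 / 383.9091 = 0.17548 = 17.548%

17.5%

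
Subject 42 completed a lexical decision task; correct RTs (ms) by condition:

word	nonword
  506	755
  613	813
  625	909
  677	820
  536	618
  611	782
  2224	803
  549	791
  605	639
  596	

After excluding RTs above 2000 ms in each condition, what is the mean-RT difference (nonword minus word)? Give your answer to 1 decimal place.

179.1 ms

word: exclude 2224
M(word) = 5318/9 = 590.889
M(nonword) = 6930/9 = 770.000
Difference = 770.000 − 590.889 = 179.111 ms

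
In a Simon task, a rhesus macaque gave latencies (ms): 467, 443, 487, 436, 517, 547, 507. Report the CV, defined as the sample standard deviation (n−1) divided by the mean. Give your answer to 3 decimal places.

n = 7, Σ = 3404, M = 486.2857
Σ(x−M)² = 9833.429; s = √(9833.429/6) = 40.4834
CV = 40.4834 / 486.2857 = 0.08325

0.083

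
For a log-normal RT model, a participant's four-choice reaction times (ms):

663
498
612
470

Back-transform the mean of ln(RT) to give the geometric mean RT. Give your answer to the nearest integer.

ln(RT): 6.4968, 6.2106, 6.4167, 6.1527
Mean ln(RT) = 25.2768/4 = 6.31921
Geometric mean = exp(6.31921) = 555.13 ms

555 ms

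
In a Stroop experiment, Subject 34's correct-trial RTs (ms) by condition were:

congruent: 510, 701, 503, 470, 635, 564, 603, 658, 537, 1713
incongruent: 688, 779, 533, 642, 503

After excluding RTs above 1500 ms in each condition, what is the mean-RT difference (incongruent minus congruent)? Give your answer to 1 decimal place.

congruent: exclude 1713
M(congruent) = 5181/9 = 575.667
M(incongruent) = 3145/5 = 629.000
Difference = 629.000 − 575.667 = 53.333 ms

53.3 ms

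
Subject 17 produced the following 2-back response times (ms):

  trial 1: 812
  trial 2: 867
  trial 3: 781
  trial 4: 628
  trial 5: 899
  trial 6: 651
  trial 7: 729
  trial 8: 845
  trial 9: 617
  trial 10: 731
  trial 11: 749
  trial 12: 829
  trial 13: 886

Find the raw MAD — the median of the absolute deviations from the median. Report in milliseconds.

64 ms

Sorted: 617, 628, 651, 729, 731, 749, 781, 812, 829, 845, 867, 886, 899 → median = 781
|x − 781|: 31, 86, 0, 153, 118, 130, 52, 64, 164, 50, 32, 48, 105
Sorted deviations: 0, 31, 32, 48, 50, 52, 64, 86, 105, 118, 130, 153, 164 → MAD = 64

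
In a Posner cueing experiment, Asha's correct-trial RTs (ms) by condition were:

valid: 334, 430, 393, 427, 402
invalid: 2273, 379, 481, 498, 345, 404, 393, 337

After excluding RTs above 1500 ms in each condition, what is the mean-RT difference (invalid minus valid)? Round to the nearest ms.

8 ms

invalid: exclude 2273
M(valid) = 1986/5 = 397.200
M(invalid) = 2837/7 = 405.286
Difference = 405.286 − 397.200 = 8.086 ms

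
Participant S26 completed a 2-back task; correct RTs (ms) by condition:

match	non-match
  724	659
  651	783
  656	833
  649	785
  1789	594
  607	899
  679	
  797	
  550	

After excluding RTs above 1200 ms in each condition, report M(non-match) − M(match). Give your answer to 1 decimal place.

match: exclude 1789
M(match) = 5313/8 = 664.125
M(non-match) = 4553/6 = 758.833
Difference = 758.833 − 664.125 = 94.708 ms

94.7 ms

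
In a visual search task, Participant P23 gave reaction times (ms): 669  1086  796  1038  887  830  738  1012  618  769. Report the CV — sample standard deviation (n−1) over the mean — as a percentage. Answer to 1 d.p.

n = 10, Σ = 8443, M = 844.3000
Σ(x−M)² = 227334.100; s = √(227334.100/9) = 158.9319
CV = 158.9319 / 844.3000 = 0.18824 = 18.824%

18.8%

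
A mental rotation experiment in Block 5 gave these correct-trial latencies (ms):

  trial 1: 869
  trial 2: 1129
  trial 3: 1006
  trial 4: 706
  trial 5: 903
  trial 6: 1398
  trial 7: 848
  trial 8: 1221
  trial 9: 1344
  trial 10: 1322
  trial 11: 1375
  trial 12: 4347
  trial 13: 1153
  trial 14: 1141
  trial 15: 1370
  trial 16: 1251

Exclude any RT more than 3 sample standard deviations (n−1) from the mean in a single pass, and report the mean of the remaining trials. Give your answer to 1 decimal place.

n = 16, ΣRT = 21383, M = 1336.438
Σ(x−M)² = 10357233.94; s = √(10357233.94/15) = 830.953
Cutoffs: 1336.438 ± 3·830.953 → [-1156.4, 3829.3]
Outside: 4347 → excluded.
Retained (n=15): Σ = 17036, mean = 17036/15 = 1135.733

1135.7 ms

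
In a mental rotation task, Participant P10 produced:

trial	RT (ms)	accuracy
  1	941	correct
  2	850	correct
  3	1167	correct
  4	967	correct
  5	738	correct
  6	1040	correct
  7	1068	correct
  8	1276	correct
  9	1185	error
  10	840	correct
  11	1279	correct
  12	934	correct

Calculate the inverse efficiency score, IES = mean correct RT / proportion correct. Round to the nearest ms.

Correct trials (n=11): 941, 850, 1167, 967, 738, 1040, 1068, 1276, 840, 1279, 934
Mean correct RT = 11100/11 = 1009.0909 ms
Proportion correct = 11/12
IES = 1009.0909 / (11/12) = 1100.826 ms

1101 ms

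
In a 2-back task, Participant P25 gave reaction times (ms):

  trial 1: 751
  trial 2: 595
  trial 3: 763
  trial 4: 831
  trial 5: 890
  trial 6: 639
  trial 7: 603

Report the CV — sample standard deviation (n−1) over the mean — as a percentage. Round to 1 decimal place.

n = 7, Σ = 5072, M = 724.5714
Σ(x−M)² = 79759.714; s = √(79759.714/6) = 115.2965
CV = 115.2965 / 724.5714 = 0.15912 = 15.912%

15.9%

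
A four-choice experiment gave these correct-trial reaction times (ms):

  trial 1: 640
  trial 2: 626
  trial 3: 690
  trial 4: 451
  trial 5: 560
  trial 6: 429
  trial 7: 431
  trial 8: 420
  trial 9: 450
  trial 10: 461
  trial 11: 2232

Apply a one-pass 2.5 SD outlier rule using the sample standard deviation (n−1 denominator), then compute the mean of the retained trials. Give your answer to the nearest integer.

n = 11, ΣRT = 7390, M = 671.818
Σ(x−M)² = 2772887.64; s = √(2772887.64/10) = 526.582
Cutoffs: 671.818 ± 2.5·526.582 → [-644.6, 1988.3]
Outside: 2232 → excluded.
Retained (n=10): Σ = 5158, mean = 5158/10 = 515.800

516 ms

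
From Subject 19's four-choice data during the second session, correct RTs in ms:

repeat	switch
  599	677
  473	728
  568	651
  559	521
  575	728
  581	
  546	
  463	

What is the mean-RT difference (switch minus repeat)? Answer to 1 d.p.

M(repeat) = 4364/8 = 545.500
M(switch) = 3305/5 = 661.000
Difference = 661.000 − 545.500 = 115.500 ms

115.5 ms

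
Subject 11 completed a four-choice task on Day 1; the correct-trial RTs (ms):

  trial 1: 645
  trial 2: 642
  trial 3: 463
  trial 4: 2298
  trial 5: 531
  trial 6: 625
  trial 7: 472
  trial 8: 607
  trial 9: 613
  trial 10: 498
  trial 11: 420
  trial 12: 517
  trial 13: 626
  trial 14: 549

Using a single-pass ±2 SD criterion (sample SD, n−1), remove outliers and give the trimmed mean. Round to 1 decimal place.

n = 14, ΣRT = 9506, M = 679.000
Σ(x−M)² = 2893346.00; s = √(2893346.00/13) = 471.768
Cutoffs: 679.000 ± 2·471.768 → [-264.5, 1622.5]
Outside: 2298 → excluded.
Retained (n=13): Σ = 7208, mean = 7208/13 = 554.462

554.5 ms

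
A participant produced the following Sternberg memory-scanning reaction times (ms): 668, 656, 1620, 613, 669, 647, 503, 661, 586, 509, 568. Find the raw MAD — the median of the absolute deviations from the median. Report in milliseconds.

Sorted: 503, 509, 568, 586, 613, 647, 656, 661, 668, 669, 1620 → median = 647
|x − 647|: 21, 9, 973, 34, 22, 0, 144, 14, 61, 138, 79
Sorted deviations: 0, 9, 14, 21, 22, 34, 61, 79, 138, 144, 973 → MAD = 34

34 ms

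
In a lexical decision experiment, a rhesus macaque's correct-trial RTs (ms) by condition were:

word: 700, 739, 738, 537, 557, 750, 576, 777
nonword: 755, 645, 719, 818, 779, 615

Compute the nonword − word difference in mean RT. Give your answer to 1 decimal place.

M(word) = 5374/8 = 671.750
M(nonword) = 4331/6 = 721.833
Difference = 721.833 − 671.750 = 50.083 ms

50.1 ms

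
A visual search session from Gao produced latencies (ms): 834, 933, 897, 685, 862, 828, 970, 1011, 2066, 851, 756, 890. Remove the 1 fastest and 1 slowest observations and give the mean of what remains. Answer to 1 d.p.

883.2 ms

Sorted: 685, 756, 828, 834, 851, 862, 890, 897, 933, 970, 1011, 2066
Drop lowest 1 (685) and highest 1 (2066)
Remaining (n=10): Σ = 8832, mean = 8832/10 = 883.200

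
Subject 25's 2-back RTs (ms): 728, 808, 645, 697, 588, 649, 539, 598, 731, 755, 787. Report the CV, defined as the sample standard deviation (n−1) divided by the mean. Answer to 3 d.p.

0.127

n = 11, Σ = 7525, M = 684.0909
Σ(x−M)² = 75722.909; s = √(75722.909/10) = 87.0189
CV = 87.0189 / 684.0909 = 0.12720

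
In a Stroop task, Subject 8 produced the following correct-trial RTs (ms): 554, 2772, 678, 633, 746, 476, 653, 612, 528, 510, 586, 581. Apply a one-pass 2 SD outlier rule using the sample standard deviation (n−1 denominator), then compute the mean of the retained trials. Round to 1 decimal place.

n = 12, ΣRT = 9329, M = 777.417
Σ(x−M)² = 4402638.92; s = √(4402638.92/11) = 632.645
Cutoffs: 777.417 ± 2·632.645 → [-487.9, 2042.7]
Outside: 2772 → excluded.
Retained (n=11): Σ = 6557, mean = 6557/11 = 596.091

596.1 ms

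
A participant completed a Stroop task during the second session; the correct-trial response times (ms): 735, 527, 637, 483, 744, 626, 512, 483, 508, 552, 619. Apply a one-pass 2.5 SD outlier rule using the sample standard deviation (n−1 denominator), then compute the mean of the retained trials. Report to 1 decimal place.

n = 11, ΣRT = 6426, M = 584.182
Σ(x−M)² = 89833.64; s = √(89833.64/10) = 94.781
Cutoffs: 584.182 ± 2.5·94.781 → [347.2, 821.1]
No RTs fall outside the cutoffs; all 11 retained. Mean = 6426/11 = 584.182

584.2 ms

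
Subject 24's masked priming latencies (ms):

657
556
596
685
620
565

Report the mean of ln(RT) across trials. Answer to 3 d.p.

6.416

ln(RT): 6.4877, 6.3208, 6.3902, 6.5294, 6.4297, 6.3368
Σ ln(RT) = 38.4947
Mean = 38.4947/6 = 6.41578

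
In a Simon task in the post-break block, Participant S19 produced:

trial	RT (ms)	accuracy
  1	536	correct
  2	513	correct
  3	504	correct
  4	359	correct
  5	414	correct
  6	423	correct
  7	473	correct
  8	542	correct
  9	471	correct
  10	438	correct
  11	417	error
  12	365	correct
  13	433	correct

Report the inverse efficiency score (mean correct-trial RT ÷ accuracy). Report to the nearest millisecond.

Correct trials (n=12): 536, 513, 504, 359, 414, 423, 473, 542, 471, 438, 365, 433
Mean correct RT = 5471/12 = 455.9167 ms
Proportion correct = 12/13
IES = 455.9167 / (12/13) = 493.910 ms

494 ms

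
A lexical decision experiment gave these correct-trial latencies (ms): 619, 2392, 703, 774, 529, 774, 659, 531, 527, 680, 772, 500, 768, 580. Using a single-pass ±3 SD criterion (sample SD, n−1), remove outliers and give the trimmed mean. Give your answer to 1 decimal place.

n = 14, ΣRT = 10808, M = 772.000
Σ(x−M)² = 2961830.00; s = √(2961830.00/13) = 477.319
Cutoffs: 772.000 ± 3·477.319 → [-660.0, 2204.0]
Outside: 2392 → excluded.
Retained (n=13): Σ = 8416, mean = 8416/13 = 647.385

647.4 ms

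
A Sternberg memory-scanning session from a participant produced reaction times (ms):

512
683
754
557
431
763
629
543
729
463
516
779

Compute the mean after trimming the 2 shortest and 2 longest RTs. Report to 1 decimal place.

Sorted: 431, 463, 512, 516, 543, 557, 629, 683, 729, 754, 763, 779
Drop lowest 2 (431, 463) and highest 2 (763, 779)
Remaining (n=8): Σ = 4923, mean = 4923/8 = 615.375

615.4 ms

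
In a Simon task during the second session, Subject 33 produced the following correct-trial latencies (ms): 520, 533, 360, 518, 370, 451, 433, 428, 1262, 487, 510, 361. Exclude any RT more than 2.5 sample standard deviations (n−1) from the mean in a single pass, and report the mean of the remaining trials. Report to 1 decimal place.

451.9 ms

n = 12, ΣRT = 6233, M = 519.417
Σ(x−M)² = 646096.92; s = √(646096.92/11) = 242.355
Cutoffs: 519.417 ± 2.5·242.355 → [-86.5, 1125.3]
Outside: 1262 → excluded.
Retained (n=11): Σ = 4971, mean = 4971/11 = 451.909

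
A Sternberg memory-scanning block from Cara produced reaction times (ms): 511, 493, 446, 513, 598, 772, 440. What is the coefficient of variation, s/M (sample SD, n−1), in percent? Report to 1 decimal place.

21.4%

n = 7, Σ = 3773, M = 539.0000
Σ(x−M)² = 79796.000; s = √(79796.000/6) = 115.3227
CV = 115.3227 / 539.0000 = 0.21396 = 21.396%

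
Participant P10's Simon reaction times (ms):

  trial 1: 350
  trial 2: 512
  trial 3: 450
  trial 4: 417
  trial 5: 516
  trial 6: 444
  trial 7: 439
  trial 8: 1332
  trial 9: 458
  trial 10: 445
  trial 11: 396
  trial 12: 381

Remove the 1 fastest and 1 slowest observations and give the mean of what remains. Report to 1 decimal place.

Sorted: 350, 381, 396, 417, 439, 444, 445, 450, 458, 512, 516, 1332
Drop lowest 1 (350) and highest 1 (1332)
Remaining (n=10): Σ = 4458, mean = 4458/10 = 445.800

445.8 ms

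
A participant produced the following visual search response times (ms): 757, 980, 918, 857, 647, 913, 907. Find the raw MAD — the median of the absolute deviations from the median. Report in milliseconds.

Sorted: 647, 757, 857, 907, 913, 918, 980 → median = 907
|x − 907|: 150, 73, 11, 50, 260, 6, 0
Sorted deviations: 0, 6, 11, 50, 73, 150, 260 → MAD = 50

50 ms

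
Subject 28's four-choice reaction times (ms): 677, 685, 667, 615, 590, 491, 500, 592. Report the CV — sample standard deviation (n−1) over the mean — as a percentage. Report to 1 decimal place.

n = 8, Σ = 4817, M = 602.1250
Σ(x−M)² = 39876.875; s = √(39876.875/7) = 75.4765
CV = 75.4765 / 602.1250 = 0.12535 = 12.535%

12.5%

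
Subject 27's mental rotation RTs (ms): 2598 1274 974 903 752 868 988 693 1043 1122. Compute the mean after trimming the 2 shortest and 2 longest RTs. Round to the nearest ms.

983 ms

Sorted: 693, 752, 868, 903, 974, 988, 1043, 1122, 1274, 2598
Drop lowest 2 (693, 752) and highest 2 (1274, 2598)
Remaining (n=6): Σ = 5898, mean = 5898/6 = 983.000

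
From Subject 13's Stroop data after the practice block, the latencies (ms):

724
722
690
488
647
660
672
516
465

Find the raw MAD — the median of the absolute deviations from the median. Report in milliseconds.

62 ms

Sorted: 465, 488, 516, 647, 660, 672, 690, 722, 724 → median = 660
|x − 660|: 64, 62, 30, 172, 13, 0, 12, 144, 195
Sorted deviations: 0, 12, 13, 30, 62, 64, 144, 172, 195 → MAD = 62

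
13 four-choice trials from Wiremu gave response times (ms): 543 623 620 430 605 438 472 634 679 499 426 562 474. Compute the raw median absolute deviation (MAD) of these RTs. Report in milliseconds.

Sorted: 426, 430, 438, 472, 474, 499, 543, 562, 605, 620, 623, 634, 679 → median = 543
|x − 543|: 0, 80, 77, 113, 62, 105, 71, 91, 136, 44, 117, 19, 69
Sorted deviations: 0, 19, 44, 62, 69, 71, 77, 80, 91, 105, 113, 117, 136 → MAD = 77

77 ms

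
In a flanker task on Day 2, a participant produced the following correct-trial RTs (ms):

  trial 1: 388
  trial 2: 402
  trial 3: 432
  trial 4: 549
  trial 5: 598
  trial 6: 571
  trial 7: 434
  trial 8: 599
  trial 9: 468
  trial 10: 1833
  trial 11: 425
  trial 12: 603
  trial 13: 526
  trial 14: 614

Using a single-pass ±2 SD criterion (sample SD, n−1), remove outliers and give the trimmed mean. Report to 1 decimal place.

n = 14, ΣRT = 8442, M = 603.000
Σ(x−M)² = 1717268.00; s = √(1717268.00/13) = 363.452
Cutoffs: 603.000 ± 2·363.452 → [-123.9, 1329.9]
Outside: 1833 → excluded.
Retained (n=13): Σ = 6609, mean = 6609/13 = 508.385

508.4 ms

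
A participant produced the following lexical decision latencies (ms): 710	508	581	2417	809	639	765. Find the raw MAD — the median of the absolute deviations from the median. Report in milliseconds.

Sorted: 508, 581, 639, 710, 765, 809, 2417 → median = 710
|x − 710|: 0, 202, 129, 1707, 99, 71, 55
Sorted deviations: 0, 55, 71, 99, 129, 202, 1707 → MAD = 99

99 ms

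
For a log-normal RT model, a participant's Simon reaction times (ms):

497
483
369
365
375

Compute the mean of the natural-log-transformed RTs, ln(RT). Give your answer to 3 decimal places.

ln(RT): 6.2086, 6.1800, 5.9108, 5.8999, 5.9269
Σ ln(RT) = 30.1262
Mean = 30.1262/5 = 6.02525

6.025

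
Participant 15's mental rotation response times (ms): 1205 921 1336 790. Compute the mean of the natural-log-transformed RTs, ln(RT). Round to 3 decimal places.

6.947

ln(RT): 7.0942, 6.8255, 7.1974, 6.6720
Σ ln(RT) = 27.7892
Mean = 27.7892/4 = 6.94729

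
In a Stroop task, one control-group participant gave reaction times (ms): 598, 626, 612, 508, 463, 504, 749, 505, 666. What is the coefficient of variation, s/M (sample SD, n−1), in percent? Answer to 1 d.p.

16.1%

n = 9, Σ = 5231, M = 581.2222
Σ(x−M)² = 69681.556; s = √(69681.556/8) = 93.3284
CV = 93.3284 / 581.2222 = 0.16057 = 16.057%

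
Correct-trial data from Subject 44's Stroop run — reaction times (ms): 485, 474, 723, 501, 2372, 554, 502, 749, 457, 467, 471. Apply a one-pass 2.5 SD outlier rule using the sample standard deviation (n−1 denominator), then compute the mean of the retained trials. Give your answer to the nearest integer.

n = 11, ΣRT = 7755, M = 705.000
Σ(x−M)² = 3161440.00; s = √(3161440.00/10) = 562.267
Cutoffs: 705.000 ± 2.5·562.267 → [-700.7, 2110.7]
Outside: 2372 → excluded.
Retained (n=10): Σ = 5383, mean = 5383/10 = 538.300

538 ms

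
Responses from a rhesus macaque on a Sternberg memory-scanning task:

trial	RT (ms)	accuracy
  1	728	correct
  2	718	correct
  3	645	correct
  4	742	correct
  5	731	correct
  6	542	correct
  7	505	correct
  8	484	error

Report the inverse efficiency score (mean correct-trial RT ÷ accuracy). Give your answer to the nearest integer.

Correct trials (n=7): 728, 718, 645, 742, 731, 542, 505
Mean correct RT = 4611/7 = 658.7143 ms
Proportion correct = 7/8
IES = 658.7143 / (7/8) = 752.816 ms

753 ms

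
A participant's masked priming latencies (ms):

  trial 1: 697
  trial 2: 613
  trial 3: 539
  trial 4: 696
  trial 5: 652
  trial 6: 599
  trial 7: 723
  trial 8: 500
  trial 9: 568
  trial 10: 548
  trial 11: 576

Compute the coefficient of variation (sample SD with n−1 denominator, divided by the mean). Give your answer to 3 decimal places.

n = 11, Σ = 6711, M = 610.0909
Σ(x−M)² = 53532.909; s = √(53532.909/10) = 73.1662
CV = 73.1662 / 610.0909 = 0.11993

0.120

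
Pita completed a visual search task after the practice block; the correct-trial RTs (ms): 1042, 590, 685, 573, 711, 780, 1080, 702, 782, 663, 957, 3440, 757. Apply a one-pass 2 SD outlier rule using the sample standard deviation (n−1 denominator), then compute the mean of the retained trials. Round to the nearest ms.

777 ms

n = 13, ΣRT = 12762, M = 981.692
Σ(x−M)² = 6849776.77; s = √(6849776.77/12) = 755.523
Cutoffs: 981.692 ± 2·755.523 → [-529.4, 2492.7]
Outside: 3440 → excluded.
Retained (n=12): Σ = 9322, mean = 9322/12 = 776.833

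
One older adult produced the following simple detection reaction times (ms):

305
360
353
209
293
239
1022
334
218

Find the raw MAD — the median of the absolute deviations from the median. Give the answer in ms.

55 ms

Sorted: 209, 218, 239, 293, 305, 334, 353, 360, 1022 → median = 305
|x − 305|: 0, 55, 48, 96, 12, 66, 717, 29, 87
Sorted deviations: 0, 12, 29, 48, 55, 66, 87, 96, 717 → MAD = 55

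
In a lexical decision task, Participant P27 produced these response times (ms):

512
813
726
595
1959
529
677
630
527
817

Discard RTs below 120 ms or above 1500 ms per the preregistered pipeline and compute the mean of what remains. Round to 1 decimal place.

Excluded: 1959
Retained (n=9): Σ = 5826
Mean = 5826/9 = 647.3333

647.3 ms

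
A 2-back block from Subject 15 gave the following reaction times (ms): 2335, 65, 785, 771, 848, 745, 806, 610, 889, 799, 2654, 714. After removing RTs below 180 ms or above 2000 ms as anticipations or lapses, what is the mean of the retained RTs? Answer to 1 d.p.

Excluded: 65, 2335, 2654
Retained (n=9): Σ = 6967
Mean = 6967/9 = 774.1111

774.1 ms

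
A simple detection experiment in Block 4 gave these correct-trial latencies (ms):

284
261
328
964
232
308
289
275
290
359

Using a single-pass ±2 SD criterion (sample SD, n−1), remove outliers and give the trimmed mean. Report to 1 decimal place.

291.8 ms

n = 10, ΣRT = 3590, M = 359.000
Σ(x−M)² = 417662.00; s = √(417662.00/9) = 215.423
Cutoffs: 359.000 ± 2·215.423 → [-71.8, 789.8]
Outside: 964 → excluded.
Retained (n=9): Σ = 2626, mean = 2626/9 = 291.778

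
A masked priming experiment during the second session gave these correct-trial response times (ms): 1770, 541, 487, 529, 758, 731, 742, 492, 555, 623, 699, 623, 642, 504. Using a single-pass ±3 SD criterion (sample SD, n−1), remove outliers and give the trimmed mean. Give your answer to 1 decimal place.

n = 14, ΣRT = 9696, M = 692.571
Σ(x−M)² = 1368035.43; s = √(1368035.43/13) = 324.397
Cutoffs: 692.571 ± 3·324.397 → [-280.6, 1665.8]
Outside: 1770 → excluded.
Retained (n=13): Σ = 7926, mean = 7926/13 = 609.692

609.7 ms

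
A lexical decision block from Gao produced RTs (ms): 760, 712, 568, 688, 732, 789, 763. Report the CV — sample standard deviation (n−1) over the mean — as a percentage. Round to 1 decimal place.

10.3%

n = 7, Σ = 5012, M = 716.0000
Σ(x−M)² = 32434.000; s = √(32434.000/6) = 73.5232
CV = 73.5232 / 716.0000 = 0.10269 = 10.269%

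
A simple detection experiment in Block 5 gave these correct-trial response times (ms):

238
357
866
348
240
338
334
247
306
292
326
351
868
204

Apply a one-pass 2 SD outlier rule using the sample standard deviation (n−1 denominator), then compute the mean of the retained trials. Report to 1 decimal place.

n = 14, ΣRT = 5315, M = 379.643
Σ(x−M)² = 585177.21; s = √(585177.21/13) = 212.164
Cutoffs: 379.643 ± 2·212.164 → [-44.7, 804.0]
Outside: 866, 868 → excluded.
Retained (n=12): Σ = 3581, mean = 3581/12 = 298.417

298.4 ms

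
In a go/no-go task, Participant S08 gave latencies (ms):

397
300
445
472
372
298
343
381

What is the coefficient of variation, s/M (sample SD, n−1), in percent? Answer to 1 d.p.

16.6%

n = 8, Σ = 3008, M = 376.0000
Σ(x−M)² = 27408.000; s = √(27408.000/7) = 62.5734
CV = 62.5734 / 376.0000 = 0.16642 = 16.642%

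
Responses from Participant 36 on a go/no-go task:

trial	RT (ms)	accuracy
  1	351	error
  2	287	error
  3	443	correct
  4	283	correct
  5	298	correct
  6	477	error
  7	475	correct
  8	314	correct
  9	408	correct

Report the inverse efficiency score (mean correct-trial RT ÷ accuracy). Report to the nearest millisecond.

Correct trials (n=6): 443, 283, 298, 475, 314, 408
Mean correct RT = 2221/6 = 370.1667 ms
Proportion correct = 6/9
IES = 370.1667 / (6/9) = 555.250 ms

555 ms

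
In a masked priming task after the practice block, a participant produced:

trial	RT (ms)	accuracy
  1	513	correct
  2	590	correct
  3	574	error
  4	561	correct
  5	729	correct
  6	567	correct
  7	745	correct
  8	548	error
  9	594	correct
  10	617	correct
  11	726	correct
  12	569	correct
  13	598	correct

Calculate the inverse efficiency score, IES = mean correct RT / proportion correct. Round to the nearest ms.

732 ms

Correct trials (n=11): 513, 590, 561, 729, 567, 745, 594, 617, 726, 569, 598
Mean correct RT = 6809/11 = 619.0000 ms
Proportion correct = 11/13
IES = 619.0000 / (11/13) = 731.545 ms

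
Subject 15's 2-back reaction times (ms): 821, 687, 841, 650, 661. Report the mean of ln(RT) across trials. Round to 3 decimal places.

6.590

ln(RT): 6.7105, 6.5323, 6.7346, 6.4770, 6.4938
Σ ln(RT) = 32.9482
Mean = 32.9482/5 = 6.58964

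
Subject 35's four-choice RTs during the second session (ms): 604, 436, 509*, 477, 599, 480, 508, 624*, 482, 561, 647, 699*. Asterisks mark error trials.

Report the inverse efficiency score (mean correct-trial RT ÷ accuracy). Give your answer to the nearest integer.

710 ms

Correct trials (n=9): 604, 436, 477, 599, 480, 508, 482, 561, 647
Mean correct RT = 4794/9 = 532.6667 ms
Proportion correct = 9/12
IES = 532.6667 / (9/12) = 710.222 ms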